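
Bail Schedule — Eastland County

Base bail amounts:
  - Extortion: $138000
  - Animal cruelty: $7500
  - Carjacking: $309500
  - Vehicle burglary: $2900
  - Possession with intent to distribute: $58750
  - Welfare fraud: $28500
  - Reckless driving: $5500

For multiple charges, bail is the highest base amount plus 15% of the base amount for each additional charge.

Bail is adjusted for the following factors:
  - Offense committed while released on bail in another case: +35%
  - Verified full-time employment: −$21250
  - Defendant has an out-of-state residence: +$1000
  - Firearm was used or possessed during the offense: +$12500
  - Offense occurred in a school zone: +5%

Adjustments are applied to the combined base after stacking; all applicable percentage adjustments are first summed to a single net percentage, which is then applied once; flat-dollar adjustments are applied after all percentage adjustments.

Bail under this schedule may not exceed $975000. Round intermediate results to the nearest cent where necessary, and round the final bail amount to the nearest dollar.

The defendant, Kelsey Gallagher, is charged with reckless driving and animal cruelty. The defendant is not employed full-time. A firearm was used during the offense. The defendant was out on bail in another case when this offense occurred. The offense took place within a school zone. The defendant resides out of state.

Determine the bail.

Base amounts from the schedule: reckless driving $5500; animal cruelty $7500.
Stacking rule: highest base plus 15% of each additional charge. Highest is animal cruelty at $7500. Additional: $5500 × 15% = $825. Combined base = $7500 + $825 = $8325.
Net percentage adjustment: +35% +5% = +40%. $8325 × 1.4 = $11655.
Defendant has an out-of-state residence (+$1000 flat): $11655 + $1000 = $12655.
Firearm was used or possessed during the offense (+$12500 flat): $12655 + $12500 = $25155.
$25155 is within the $975000 maximum.

$25155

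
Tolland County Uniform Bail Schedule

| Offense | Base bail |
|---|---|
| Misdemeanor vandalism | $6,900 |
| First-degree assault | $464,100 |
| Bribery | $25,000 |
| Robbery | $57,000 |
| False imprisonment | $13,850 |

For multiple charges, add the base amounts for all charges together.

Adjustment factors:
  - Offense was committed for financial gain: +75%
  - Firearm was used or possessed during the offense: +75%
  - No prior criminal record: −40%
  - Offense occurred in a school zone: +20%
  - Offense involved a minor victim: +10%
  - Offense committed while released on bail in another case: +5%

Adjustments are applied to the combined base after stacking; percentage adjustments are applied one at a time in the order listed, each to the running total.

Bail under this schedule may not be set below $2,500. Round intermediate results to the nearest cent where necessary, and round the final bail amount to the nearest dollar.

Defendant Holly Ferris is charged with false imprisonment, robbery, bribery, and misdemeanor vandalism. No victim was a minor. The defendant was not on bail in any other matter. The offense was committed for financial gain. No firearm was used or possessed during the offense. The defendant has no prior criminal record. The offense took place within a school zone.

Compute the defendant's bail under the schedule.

Base amounts from the schedule: false imprisonment $13,850; robbery $57,000; bribery $25,000; misdemeanor vandalism $6,900.
Stacking rule: sum of all bases. $13,850 + $57,000 + $25,000 + $6,900 = $102,750.
Offense was committed for financial gain (+75%): $102,750 × 1.75 = $179,812.50.
No prior criminal record (−40%): $179,812.50 × 0.6 = $107,887.50.
Offense occurred in a school zone (+20%): $107,887.50 × 1.2 = $129,465.
$129,465 is at or above the $2,500 minimum.

$129,465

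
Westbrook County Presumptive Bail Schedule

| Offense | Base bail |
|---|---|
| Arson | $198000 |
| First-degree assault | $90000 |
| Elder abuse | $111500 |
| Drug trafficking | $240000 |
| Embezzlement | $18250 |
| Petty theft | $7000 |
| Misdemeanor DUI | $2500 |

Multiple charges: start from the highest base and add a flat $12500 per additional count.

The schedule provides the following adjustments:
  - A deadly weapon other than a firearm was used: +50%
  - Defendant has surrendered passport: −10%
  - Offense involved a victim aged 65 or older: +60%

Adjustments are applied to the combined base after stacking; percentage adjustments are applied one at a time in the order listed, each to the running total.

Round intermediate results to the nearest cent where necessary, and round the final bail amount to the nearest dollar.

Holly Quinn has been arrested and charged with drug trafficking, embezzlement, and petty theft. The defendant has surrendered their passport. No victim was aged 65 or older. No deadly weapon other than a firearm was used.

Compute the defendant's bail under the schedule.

$238500

Base amounts from the schedule: drug trafficking $240000; embezzlement $18250; petty theft $7000.
Stacking rule: highest base plus $12500 per additional charge. Highest is drug trafficking at $240000; 2 additional charges → +$25000. Combined base = $265000.
Defendant has surrendered passport (−10%): $265000 × 0.9 = $238500.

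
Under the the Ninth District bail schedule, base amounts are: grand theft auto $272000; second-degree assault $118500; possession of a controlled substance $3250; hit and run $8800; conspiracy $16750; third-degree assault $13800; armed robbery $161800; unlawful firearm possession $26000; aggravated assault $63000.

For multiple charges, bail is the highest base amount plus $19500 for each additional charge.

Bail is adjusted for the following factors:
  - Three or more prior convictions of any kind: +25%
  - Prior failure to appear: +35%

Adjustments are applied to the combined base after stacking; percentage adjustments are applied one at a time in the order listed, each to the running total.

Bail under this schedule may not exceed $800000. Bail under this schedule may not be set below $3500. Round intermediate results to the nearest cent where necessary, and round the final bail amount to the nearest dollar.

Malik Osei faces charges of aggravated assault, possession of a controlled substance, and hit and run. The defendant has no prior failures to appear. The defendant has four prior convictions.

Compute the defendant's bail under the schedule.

Base amounts from the schedule: aggravated assault $63000; possession of a controlled substance $3250; hit and run $8800.
Stacking rule: highest base plus $19500 per additional charge. Highest is aggravated assault at $63000; 2 additional charges → +$39000. Combined base = $102000.
Three or more prior convictions of any kind (+25%): $102000 × 1.25 = $127500.
$127500 is within the $800000 maximum.
$127500 is at or above the $3500 minimum.

$127500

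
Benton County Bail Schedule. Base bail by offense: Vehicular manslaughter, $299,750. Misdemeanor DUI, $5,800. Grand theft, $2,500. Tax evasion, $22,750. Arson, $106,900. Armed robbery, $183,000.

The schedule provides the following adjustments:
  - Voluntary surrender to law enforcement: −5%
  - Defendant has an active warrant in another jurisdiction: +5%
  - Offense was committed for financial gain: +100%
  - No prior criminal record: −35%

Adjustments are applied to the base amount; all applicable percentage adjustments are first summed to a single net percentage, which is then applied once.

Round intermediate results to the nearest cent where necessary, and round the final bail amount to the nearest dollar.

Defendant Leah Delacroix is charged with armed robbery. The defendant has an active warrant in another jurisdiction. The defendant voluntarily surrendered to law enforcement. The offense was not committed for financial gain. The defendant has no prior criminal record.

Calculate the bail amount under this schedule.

$118,950

Base amounts from the schedule: armed robbery $183,000.
Single charge. Combined base = $183,000.
Net percentage adjustment: −5% +5% −35% = −35%. $183,000 × 0.65 = $118,950.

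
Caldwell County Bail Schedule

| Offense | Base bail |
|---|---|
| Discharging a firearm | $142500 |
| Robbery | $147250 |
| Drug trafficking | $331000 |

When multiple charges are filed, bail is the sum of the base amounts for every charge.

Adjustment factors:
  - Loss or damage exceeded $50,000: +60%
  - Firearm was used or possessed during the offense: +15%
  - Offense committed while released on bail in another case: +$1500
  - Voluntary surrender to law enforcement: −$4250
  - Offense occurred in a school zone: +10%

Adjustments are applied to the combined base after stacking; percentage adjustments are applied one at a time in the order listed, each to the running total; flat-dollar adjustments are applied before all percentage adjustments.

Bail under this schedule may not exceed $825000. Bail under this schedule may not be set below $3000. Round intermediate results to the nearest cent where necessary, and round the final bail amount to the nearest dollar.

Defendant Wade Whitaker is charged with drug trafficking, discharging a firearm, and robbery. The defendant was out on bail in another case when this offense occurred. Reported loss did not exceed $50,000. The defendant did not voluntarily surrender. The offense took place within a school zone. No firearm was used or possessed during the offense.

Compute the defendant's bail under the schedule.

Base amounts from the schedule: drug trafficking $331000; discharging a firearm $142500; robbery $147250.
Stacking rule: sum of all bases. $331000 + $142500 + $147250 = $620750.
Offense committed while released on bail in another case (+$1500 flat): $620750 + $1500 = $622250.
Offense occurred in a school zone (+10%): $622250 × 1.1 = $684475.
$684475 is within the $825000 maximum.
$684475 is at or above the $3000 minimum.

$684475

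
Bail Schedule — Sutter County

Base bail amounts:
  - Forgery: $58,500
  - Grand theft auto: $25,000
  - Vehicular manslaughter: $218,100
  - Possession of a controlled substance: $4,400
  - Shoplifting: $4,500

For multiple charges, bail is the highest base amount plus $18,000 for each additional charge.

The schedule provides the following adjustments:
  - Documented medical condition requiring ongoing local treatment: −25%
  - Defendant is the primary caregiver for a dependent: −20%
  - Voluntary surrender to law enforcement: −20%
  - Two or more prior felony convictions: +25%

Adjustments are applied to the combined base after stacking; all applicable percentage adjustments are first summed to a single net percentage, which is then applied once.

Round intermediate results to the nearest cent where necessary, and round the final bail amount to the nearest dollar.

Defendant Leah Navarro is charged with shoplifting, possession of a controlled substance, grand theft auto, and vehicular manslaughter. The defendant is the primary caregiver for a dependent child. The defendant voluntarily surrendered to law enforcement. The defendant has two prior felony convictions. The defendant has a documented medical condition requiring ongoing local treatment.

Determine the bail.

Base amounts from the schedule: shoplifting $4,500; possession of a controlled substance $4,400; grand theft auto $25,000; vehicular manslaughter $218,100.
Stacking rule: highest base plus $18,000 per additional charge. Highest is vehicular manslaughter at $218,100; 3 additional charges → +$54,000. Combined base = $272,100.
Net percentage adjustment: −25% −20% −20% +25% = −40%. $272,100 × 0.6 = $163,260.

$163,260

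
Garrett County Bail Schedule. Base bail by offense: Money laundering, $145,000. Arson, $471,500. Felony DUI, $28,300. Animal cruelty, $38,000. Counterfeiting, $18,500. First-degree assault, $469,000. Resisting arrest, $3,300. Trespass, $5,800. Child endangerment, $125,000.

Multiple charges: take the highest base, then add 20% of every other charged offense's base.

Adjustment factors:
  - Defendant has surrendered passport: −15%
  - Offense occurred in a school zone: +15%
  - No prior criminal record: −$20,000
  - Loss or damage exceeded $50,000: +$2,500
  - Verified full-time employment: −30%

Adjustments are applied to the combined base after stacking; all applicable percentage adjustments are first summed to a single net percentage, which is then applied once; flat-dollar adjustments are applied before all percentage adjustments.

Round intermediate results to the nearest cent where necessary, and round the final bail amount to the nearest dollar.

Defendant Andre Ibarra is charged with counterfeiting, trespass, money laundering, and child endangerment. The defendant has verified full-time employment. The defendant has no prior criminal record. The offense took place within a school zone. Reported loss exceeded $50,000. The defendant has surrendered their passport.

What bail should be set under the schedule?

Base amounts from the schedule: counterfeiting $18,500; trespass $5,800; money laundering $145,000; child endangerment $125,000.
Stacking rule: highest base plus 20% of each additional charge. Highest is money laundering at $145,000. Additional: $18,500 × 20% = $3,700; $5,800 × 20% = $1,160; $125,000 × 20% = $25,000. Combined base = $145,000 + $29,860 = $174,860.
No prior criminal record (−$20,000 flat): $174,860 − $20,000 = $154,860.
Loss or damage exceeded $50,000 (+$2,500 flat): $154,860 + $2,500 = $157,360.
Net percentage adjustment: −15% +15% −30% = −30%. $157,360 × 0.7 = $110,152.

$110,152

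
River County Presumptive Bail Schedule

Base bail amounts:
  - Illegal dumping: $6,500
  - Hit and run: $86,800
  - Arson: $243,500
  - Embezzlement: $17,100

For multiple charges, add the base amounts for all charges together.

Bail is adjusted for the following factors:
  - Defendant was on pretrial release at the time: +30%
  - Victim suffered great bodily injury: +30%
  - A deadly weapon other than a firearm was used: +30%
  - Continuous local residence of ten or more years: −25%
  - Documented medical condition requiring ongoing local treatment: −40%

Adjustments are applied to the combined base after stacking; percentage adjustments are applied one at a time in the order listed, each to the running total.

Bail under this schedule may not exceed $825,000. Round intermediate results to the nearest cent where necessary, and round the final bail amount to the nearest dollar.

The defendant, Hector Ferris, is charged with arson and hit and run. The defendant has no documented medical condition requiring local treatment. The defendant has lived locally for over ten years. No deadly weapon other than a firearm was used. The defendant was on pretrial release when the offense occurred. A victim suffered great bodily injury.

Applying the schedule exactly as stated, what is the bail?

Base amounts from the schedule: arson $243,500; hit and run $86,800.
Stacking rule: sum of all bases. $243,500 + $86,800 = $330,300.
Defendant was on pretrial release at the time (+30%): $330,300 × 1.3 = $429,390.
Victim suffered great bodily injury (+30%): $429,390 × 1.3 = $558,207.
Continuous local residence of ten or more years (−25%): $558,207 × 0.75 = $418,655.25.
$418,655.25 is within the $825,000 maximum.
Rounded to the nearest dollar: $418,655.

$418,655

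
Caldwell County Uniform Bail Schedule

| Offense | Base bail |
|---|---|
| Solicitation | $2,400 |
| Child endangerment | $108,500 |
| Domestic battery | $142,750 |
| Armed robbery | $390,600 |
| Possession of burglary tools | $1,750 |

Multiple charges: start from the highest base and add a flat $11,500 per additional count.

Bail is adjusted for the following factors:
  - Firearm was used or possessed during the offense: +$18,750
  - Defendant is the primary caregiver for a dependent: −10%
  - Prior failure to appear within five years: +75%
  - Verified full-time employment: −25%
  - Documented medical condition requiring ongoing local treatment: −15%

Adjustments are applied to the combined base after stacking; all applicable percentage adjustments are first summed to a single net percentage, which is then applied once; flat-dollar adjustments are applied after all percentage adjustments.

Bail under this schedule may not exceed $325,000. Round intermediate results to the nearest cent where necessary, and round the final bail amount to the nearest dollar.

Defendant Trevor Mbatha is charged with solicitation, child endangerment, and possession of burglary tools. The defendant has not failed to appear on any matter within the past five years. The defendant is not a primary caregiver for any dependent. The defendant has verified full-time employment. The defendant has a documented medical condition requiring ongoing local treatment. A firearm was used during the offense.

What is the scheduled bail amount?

$97,650

Base amounts from the schedule: solicitation $2,400; child endangerment $108,500; possession of burglary tools $1,750.
Stacking rule: highest base plus $11,500 per additional charge. Highest is child endangerment at $108,500; 2 additional charges → +$23,000. Combined base = $131,500.
Net percentage adjustment: −25% −15% = −40%. $131,500 × 0.6 = $78,900.
Firearm was used or possessed during the offense (+$18,750 flat): $78,900 + $18,750 = $97,650.
$97,650 is within the $325,000 maximum.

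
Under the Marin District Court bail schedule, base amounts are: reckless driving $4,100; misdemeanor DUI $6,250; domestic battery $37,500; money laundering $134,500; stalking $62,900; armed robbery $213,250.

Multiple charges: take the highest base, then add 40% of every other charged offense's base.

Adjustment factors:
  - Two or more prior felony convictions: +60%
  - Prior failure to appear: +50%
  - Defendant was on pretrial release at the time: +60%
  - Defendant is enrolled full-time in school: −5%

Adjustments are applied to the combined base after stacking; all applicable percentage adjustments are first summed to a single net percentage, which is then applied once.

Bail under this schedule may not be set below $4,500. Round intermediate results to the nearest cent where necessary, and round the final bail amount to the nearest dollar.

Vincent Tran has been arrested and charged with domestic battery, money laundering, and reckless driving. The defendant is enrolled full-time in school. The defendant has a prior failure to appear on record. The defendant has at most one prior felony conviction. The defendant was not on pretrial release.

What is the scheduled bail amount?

Base amounts from the schedule: domestic battery $37,500; money laundering $134,500; reckless driving $4,100.
Stacking rule: highest base plus 40% of each additional charge. Highest is money laundering at $134,500. Additional: $37,500 × 40% = $15,000; $4,100 × 40% = $1,640. Combined base = $134,500 + $16,640 = $151,140.
Net percentage adjustment: +50% −5% = +45%. $151,140 × 1.45 = $219,153.
$219,153 is at or above the $4,500 minimum.

$219,153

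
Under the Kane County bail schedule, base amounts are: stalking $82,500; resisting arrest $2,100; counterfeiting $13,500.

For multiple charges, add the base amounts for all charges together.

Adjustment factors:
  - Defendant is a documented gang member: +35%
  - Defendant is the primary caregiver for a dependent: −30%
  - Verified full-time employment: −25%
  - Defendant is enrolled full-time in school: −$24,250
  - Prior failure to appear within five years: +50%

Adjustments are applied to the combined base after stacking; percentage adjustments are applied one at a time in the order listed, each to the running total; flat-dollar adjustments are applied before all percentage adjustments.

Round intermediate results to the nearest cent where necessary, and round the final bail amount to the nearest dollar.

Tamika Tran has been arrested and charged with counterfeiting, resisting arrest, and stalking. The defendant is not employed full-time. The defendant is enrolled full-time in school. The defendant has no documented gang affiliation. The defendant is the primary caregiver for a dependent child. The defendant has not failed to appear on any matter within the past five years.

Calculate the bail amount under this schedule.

Base amounts from the schedule: counterfeiting $13,500; resisting arrest $2,100; stalking $82,500.
Stacking rule: sum of all bases. $13,500 + $2,100 + $82,500 = $98,100.
Defendant is enrolled full-time in school (−$24,250 flat): $98,100 − $24,250 = $73,850.
Defendant is the primary caregiver for a dependent (−30%): $73,850 × 0.7 = $51,695.

$51,695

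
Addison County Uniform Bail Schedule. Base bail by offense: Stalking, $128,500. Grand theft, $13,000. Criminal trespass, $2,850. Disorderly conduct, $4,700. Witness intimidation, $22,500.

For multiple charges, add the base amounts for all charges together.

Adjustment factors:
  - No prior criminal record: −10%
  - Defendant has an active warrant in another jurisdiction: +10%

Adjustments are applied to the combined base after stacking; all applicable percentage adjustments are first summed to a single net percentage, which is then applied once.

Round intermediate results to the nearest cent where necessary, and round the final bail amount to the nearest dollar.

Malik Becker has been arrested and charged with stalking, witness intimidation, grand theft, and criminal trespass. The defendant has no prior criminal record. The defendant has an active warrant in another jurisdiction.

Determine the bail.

Base amounts from the schedule: stalking $128,500; witness intimidation $22,500; grand theft $13,000; criminal trespass $2,850.
Stacking rule: sum of all bases. $128,500 + $22,500 + $13,000 + $2,850 = $166,850.
Net percentage adjustment: −10% +10% = +0%. $166,850 × 1 = $166,850.

$166,850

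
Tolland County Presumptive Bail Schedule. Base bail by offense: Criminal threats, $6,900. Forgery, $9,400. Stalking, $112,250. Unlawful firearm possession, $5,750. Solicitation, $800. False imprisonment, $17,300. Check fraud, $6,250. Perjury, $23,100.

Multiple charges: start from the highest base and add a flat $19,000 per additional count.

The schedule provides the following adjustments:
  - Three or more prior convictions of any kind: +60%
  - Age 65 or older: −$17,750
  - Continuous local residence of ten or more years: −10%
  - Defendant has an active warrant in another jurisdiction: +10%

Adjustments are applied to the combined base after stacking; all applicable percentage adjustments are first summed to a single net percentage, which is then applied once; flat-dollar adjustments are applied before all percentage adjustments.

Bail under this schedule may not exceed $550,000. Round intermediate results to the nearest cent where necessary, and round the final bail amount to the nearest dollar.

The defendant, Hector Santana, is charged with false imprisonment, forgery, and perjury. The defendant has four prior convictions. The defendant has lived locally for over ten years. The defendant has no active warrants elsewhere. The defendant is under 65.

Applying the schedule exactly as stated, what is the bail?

$91,650

Base amounts from the schedule: false imprisonment $17,300; forgery $9,400; perjury $23,100.
Stacking rule: highest base plus $19,000 per additional charge. Highest is perjury at $23,100; 2 additional charges → +$38,000. Combined base = $61,100.
Net percentage adjustment: +60% −10% = +50%. $61,100 × 1.5 = $91,650.
$91,650 is within the $550,000 maximum.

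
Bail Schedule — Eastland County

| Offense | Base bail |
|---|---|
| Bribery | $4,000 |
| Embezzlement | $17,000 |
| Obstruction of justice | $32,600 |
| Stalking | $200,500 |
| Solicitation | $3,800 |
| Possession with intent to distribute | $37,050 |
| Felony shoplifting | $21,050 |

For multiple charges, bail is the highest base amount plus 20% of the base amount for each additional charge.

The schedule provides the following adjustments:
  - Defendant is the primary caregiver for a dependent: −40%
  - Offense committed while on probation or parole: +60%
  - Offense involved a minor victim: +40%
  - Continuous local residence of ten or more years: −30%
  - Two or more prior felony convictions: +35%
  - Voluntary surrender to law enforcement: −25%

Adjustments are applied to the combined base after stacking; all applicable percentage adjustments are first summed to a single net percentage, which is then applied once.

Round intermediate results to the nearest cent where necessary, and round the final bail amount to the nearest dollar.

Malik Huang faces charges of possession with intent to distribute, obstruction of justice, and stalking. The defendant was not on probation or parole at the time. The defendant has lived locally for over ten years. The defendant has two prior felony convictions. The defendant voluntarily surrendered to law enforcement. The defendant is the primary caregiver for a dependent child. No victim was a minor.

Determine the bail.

Base amounts from the schedule: possession with intent to distribute $37,050; obstruction of justice $32,600; stalking $200,500.
Stacking rule: highest base plus 20% of each additional charge. Highest is stalking at $200,500. Additional: $37,050 × 20% = $7,410; $32,600 × 20% = $6,520. Combined base = $200,500 + $13,930 = $214,430.
Net percentage adjustment: −40% −30% +35% −25% = −60%. $214,430 × 0.4 = $85,772.

$85,772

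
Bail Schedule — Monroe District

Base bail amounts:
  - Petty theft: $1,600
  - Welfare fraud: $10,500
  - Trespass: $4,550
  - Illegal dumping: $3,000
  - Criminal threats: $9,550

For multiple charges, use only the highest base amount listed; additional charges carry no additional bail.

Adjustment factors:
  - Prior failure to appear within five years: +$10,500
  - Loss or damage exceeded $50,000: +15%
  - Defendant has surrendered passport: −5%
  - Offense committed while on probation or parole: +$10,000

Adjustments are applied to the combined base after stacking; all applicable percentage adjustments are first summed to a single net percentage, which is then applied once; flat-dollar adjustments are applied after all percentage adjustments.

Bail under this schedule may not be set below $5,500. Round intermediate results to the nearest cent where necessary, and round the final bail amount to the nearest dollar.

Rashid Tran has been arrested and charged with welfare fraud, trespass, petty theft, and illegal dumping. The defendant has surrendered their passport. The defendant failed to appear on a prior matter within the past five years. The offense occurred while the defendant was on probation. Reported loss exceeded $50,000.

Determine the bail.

$32,050

Base amounts from the schedule: welfare fraud $10,500; trespass $4,550; petty theft $1,600; illegal dumping $3,000.
Stacking rule: use the highest base only. Highest is welfare fraud at $10,500. Combined base = $10,500.
Net percentage adjustment: +15% −5% = +10%. $10,500 × 1.1 = $11,550.
Prior failure to appear within five years (+$10,500 flat): $11,550 + $10,500 = $22,050.
Offense committed while on probation or parole (+$10,000 flat): $22,050 + $10,000 = $32,050.
$32,050 is at or above the $5,500 minimum.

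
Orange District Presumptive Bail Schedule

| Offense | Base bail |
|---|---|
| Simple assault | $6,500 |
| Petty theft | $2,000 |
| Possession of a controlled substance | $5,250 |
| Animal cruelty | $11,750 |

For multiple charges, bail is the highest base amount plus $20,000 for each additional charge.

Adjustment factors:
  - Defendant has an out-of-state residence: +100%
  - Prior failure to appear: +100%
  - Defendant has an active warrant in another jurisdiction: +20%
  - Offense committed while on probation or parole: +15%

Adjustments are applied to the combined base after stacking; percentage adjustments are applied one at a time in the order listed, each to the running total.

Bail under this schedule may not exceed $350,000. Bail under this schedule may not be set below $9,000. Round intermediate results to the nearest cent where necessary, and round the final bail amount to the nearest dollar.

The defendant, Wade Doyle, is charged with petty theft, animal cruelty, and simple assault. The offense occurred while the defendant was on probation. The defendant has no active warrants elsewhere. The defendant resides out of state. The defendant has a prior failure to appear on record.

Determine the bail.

Base amounts from the schedule: petty theft $2,000; animal cruelty $11,750; simple assault $6,500.
Stacking rule: highest base plus $20,000 per additional charge. Highest is animal cruelty at $11,750; 2 additional charges → +$40,000. Combined base = $51,750.
Defendant has an out-of-state residence (+100%): $51,750 × 2 = $103,500.
Prior failure to appear (+100%): $103,500 × 2 = $207,000.
Offense committed while on probation or parole (+15%): $207,000 × 1.15 = $238,050.
$238,050 is within the $350,000 maximum.
$238,050 is at or above the $9,000 minimum.

$238,050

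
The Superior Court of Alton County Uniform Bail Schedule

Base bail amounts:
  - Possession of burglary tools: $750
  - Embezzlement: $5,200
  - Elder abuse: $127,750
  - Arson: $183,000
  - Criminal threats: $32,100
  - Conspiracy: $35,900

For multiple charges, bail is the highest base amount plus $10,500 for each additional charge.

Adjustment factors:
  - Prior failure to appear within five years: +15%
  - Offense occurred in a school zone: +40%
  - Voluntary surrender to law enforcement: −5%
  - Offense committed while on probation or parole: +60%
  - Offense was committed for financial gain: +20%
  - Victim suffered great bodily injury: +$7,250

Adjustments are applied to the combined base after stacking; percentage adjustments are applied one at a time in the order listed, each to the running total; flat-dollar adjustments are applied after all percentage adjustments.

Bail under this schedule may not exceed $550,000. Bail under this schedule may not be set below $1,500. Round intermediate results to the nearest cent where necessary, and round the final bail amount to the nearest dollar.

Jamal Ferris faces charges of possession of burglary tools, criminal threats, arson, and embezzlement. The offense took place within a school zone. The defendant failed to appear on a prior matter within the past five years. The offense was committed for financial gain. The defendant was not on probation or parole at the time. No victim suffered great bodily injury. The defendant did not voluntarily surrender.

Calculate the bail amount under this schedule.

$414,414

Base amounts from the schedule: possession of burglary tools $750; criminal threats $32,100; arson $183,000; embezzlement $5,200.
Stacking rule: highest base plus $10,500 per additional charge. Highest is arson at $183,000; 3 additional charges → +$31,500. Combined base = $214,500.
Prior failure to appear within five years (+15%): $214,500 × 1.15 = $246,675.
Offense occurred in a school zone (+40%): $246,675 × 1.4 = $345,345.
Offense was committed for financial gain (+20%): $345,345 × 1.2 = $414,414.
$414,414 is within the $550,000 maximum.
$414,414 is at or above the $1,500 minimum.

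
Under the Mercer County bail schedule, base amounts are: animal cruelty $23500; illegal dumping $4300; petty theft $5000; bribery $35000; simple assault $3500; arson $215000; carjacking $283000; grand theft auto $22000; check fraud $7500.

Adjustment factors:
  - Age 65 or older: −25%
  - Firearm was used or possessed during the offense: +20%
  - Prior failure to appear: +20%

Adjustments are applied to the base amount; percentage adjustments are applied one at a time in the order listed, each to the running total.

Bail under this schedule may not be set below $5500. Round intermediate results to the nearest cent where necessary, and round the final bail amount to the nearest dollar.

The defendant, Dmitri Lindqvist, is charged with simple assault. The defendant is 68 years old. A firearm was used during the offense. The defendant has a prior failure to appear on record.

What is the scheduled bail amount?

$5500

Base amounts from the schedule: simple assault $3500.
Single charge. Combined base = $3500.
Age 65 or older (−25%): $3500 × 0.75 = $2625.
Firearm was used or possessed during the offense (+20%): $2625 × 1.2 = $3150.
Prior failure to appear (+20%): $3150 × 1.2 = $3780.
Result $3780 is below the minimum of $5500; bail is set at the minimum $5500.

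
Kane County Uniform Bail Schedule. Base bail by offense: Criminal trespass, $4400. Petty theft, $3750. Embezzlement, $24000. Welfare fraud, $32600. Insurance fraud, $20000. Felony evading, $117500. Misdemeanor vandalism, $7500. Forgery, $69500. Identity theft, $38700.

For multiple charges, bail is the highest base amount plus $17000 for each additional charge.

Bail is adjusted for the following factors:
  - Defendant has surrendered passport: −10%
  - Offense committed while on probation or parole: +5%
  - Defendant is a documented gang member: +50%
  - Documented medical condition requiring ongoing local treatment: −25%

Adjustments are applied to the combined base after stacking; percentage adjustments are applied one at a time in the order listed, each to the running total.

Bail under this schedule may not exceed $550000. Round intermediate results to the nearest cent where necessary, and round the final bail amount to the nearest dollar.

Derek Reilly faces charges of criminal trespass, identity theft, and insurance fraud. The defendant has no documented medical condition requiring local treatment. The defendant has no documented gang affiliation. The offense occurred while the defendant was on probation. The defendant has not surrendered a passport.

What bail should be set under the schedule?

Base amounts from the schedule: criminal trespass $4400; identity theft $38700; insurance fraud $20000.
Stacking rule: highest base plus $17000 per additional charge. Highest is identity theft at $38700; 2 additional charges → +$34000. Combined base = $72700.
Offense committed while on probation or parole (+5%): $72700 × 1.05 = $76335.
$76335 is within the $550000 maximum.

$76335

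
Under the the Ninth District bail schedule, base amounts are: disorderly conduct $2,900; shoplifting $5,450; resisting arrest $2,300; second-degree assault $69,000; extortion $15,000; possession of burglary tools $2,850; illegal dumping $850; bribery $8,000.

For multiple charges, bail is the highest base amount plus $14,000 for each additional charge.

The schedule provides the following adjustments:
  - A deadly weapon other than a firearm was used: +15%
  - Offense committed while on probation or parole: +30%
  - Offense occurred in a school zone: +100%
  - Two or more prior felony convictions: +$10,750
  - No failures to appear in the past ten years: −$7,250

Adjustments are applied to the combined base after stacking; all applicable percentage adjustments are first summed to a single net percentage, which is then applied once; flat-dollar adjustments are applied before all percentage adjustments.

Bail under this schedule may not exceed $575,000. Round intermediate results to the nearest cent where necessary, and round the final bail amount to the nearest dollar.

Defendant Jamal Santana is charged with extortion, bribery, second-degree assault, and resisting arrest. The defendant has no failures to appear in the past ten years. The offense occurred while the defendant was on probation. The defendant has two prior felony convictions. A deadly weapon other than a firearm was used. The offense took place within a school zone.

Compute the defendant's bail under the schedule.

Base amounts from the schedule: extortion $15,000; bribery $8,000; second-degree assault $69,000; resisting arrest $2,300.
Stacking rule: highest base plus $14,000 per additional charge. Highest is second-degree assault at $69,000; 3 additional charges → +$42,000. Combined base = $111,000.
Two or more prior felony convictions (+$10,750 flat): $111,000 + $10,750 = $121,750.
No failures to appear in the past ten years (−$7,250 flat): $121,750 − $7,250 = $114,500.
Net percentage adjustment: +15% +30% +100% = +145%. $114,500 × 2.45 = $280,525.
$280,525 is within the $575,000 maximum.

$280,525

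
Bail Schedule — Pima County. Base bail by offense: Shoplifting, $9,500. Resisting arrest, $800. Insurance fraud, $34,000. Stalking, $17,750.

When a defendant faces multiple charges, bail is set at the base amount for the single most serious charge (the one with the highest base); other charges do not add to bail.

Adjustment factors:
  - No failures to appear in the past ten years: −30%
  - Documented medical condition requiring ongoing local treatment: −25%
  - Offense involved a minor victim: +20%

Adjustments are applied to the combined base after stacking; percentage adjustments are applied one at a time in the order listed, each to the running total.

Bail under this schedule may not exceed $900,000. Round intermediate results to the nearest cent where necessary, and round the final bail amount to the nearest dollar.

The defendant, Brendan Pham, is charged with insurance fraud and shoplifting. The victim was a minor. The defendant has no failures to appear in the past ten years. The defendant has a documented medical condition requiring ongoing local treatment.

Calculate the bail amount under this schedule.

$21,420

Base amounts from the schedule: insurance fraud $34,000; shoplifting $9,500.
Stacking rule: use the highest base only. Highest is insurance fraud at $34,000. Combined base = $34,000.
No failures to appear in the past ten years (−30%): $34,000 × 0.7 = $23,800.
Documented medical condition requiring ongoing local treatment (−25%): $23,800 × 0.75 = $17,850.
Offense involved a minor victim (+20%): $17,850 × 1.2 = $21,420.
$21,420 is within the $900,000 maximum.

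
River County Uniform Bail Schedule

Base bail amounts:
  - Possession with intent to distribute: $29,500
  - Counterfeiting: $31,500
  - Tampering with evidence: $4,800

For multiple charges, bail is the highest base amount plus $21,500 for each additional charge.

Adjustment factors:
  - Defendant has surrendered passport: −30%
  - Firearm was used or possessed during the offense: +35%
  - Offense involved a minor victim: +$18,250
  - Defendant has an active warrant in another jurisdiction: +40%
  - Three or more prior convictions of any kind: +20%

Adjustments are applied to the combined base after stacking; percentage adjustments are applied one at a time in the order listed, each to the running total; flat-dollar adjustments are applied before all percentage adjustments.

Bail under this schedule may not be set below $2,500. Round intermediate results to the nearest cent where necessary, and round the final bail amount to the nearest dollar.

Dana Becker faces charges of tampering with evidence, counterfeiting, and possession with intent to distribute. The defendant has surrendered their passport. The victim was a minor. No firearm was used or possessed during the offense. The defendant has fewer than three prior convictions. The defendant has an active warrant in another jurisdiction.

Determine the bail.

Base amounts from the schedule: tampering with evidence $4,800; counterfeiting $31,500; possession with intent to distribute $29,500.
Stacking rule: highest base plus $21,500 per additional charge. Highest is counterfeiting at $31,500; 2 additional charges → +$43,000. Combined base = $74,500.
Offense involved a minor victim (+$18,250 flat): $74,500 + $18,250 = $92,750.
Defendant has surrendered passport (−30%): $92,750 × 0.7 = $64,925.
Defendant has an active warrant in another jurisdiction (+40%): $64,925 × 1.4 = $90,895.
$90,895 is at or above the $2,500 minimum.

$90,895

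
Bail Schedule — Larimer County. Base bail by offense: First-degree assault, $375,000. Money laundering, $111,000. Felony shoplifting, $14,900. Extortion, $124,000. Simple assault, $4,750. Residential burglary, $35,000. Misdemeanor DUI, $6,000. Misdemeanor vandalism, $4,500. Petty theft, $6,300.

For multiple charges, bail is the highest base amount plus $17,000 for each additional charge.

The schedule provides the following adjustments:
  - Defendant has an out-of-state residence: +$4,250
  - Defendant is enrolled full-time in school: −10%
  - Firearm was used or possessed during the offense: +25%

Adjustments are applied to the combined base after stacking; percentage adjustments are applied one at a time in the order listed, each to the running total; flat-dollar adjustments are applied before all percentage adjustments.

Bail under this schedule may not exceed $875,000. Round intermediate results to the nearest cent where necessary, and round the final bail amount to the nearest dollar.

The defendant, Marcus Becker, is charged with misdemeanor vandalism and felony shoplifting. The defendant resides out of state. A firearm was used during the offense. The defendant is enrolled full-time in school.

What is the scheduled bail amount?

Base amounts from the schedule: misdemeanor vandalism $4,500; felony shoplifting $14,900.
Stacking rule: highest base plus $17,000 per additional charge. Highest is felony shoplifting at $14,900; 1 additional charge → +$17,000. Combined base = $31,900.
Defendant has an out-of-state residence (+$4,250 flat): $31,900 + $4,250 = $36,150.
Defendant is enrolled full-time in school (−10%): $36,150 × 0.9 = $32,535.
Firearm was used or possessed during the offense (+25%): $32,535 × 1.25 = $40,668.75.
$40,668.75 is within the $875,000 maximum.
Rounded to the nearest dollar: $40,669.

$40,669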